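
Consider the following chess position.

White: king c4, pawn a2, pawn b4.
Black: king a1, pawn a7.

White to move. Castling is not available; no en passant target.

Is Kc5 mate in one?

no

After Kc5: black king on a1; in check: no.
Black is not in check, so this cannot be checkmate.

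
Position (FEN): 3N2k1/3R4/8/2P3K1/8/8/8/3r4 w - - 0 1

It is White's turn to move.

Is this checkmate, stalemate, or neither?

neither

White to move; white king on g5.
In check: no.
Legal moves for White include: Nf7, Nb7, Ne6, Nc6, Rh7, Rg7+, Rf7, Re7, Rc7, Rb7, Ra7, Rd6, Rd5, Rd4, Rd3, Rd2, Rxd1, Kh6, ... (list truncated; more exist).
White has legal moves and is not in check → neither.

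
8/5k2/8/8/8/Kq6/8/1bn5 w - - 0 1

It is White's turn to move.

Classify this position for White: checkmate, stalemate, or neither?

checkmate

White to move; white king on a3.
In check: yes, from the black queen on b3.
King squares — a2: attacked by Bb1; b2: attacked by Qb3; b3: attacked by Nc1; a4: attacked by Qb3; b4: attacked by Qb3.
Legal moves for White: none.
In check with no legal moves → checkmate.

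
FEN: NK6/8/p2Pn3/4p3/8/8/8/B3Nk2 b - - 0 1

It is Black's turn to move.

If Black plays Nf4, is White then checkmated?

no

After Nf4: white king on b8; in check: no.
White is not in check, so this cannot be checkmate.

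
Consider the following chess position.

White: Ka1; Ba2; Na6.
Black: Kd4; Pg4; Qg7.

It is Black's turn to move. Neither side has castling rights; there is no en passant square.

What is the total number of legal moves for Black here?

21

Black to move; king on d4.
In check: no.
Legal moves: Qh8, Qg8, Qf8, Qh7, Qf7, Qe7, Qd7, Qc7, Qb7, Qa7, Qh6, Qg6, Qf6, Qg5, Qe5, Ke5, Ke4+, Ke3+, Kd3+, Kc3, g3.
Count: 21.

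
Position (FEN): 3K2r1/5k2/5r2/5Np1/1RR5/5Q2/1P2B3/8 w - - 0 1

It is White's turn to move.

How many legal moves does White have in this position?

2

White to move; king on d8.
In check: yes, from the black rook on g8.
Legal moves: Kd7, Kc7.
Count: 2.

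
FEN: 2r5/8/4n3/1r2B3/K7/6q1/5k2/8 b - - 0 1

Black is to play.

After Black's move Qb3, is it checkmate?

After Qb3: white king on a4; in check: yes, from the black queen on b3.
King squares — a3: attacked by Qb3; b3: attacked by Rb5; b4: attacked by Qb3; a5: attacked by Rb5; b5: attacked by Qb3.
White has no legal moves → checkmate.

yes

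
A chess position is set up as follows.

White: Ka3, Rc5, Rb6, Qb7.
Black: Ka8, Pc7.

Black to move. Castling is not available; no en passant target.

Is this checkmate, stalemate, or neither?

checkmate

Black to move; black king on a8.
In check: yes, from the white queen on b7.
King squares — a7: attacked by Qb7; b7: attacked by Rb6; b8: attacked by Qb7.
Legal moves for Black: none.
In check with no legal moves → checkmate.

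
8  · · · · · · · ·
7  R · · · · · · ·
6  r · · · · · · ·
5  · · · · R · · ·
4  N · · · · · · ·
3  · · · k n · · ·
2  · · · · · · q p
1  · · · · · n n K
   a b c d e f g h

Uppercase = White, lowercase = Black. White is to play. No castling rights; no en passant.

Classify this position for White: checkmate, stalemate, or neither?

checkmate

White to move; white king on h1.
In check: yes, from the black queen on g2.
King squares — g1: attacked by Qg2; g2: attacked by Ne3; h2: attacked by Nf1.
Legal moves for White: none.
In check with no legal moves → checkmate.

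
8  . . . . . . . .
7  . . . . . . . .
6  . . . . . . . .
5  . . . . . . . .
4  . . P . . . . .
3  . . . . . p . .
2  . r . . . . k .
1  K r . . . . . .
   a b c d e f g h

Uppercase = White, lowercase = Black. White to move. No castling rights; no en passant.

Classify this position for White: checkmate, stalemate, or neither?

checkmate

White to move; white king on a1.
In check: yes, from the black rook on b1.
King squares — b1: attacked by Rb2; a2: attacked by Rb2; b2: attacked by Rb1.
Legal moves for White: none.
In check with no legal moves → checkmate.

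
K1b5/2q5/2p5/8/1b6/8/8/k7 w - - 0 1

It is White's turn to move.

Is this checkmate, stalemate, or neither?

stalemate

White to move; white king on a8.
In check: no.
King squares — a7: attacked by Qc7; b7: attacked by Qc7; b8: attacked by Qc7.
Legal moves for White: none.
Not in check and no legal moves → stalemate.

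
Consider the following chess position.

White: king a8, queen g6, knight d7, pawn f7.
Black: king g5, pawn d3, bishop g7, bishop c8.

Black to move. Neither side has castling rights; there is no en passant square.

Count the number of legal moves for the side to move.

3

Black to move; king on g5.
In check: yes, from the white queen on g6.
Legal moves: Kxg6, Kh4, Kf4.
Count: 3.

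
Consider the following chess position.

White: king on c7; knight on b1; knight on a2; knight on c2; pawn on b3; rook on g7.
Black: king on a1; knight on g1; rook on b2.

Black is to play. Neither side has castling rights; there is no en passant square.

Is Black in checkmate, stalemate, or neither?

Black to move; black king on a1.
In check: yes, from the white knight on c2.
Legal moves for Black: Kxa2, Kxb1, Rxc2+.
Black is in check but has 3 legal moves → neither.

neither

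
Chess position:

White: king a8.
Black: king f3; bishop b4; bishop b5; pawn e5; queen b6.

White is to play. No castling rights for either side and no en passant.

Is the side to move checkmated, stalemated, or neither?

stalemate

White to move; white king on a8.
In check: no.
King squares — a7: attacked by Qb6; b7: attacked by Qb6; b8: attacked by Qb6.
Legal moves for White: none.
Not in check and no legal moves → stalemate.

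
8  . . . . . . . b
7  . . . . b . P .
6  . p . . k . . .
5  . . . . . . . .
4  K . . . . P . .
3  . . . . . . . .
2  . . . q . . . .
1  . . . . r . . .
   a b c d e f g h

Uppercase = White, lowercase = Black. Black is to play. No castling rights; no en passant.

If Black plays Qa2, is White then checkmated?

no

After Qa2: white king on a4; in check: yes, from the black queen on a2.
White has 1 legal reply: Kb5.
In check but a legal move exists → not checkmate.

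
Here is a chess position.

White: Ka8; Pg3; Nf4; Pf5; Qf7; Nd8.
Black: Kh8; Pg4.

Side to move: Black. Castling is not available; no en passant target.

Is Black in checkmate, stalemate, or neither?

stalemate

Black to move; black king on h8.
In check: no.
King squares — g7: attacked by Qf7; h7: attacked by Qf7; g8: attacked by Qf7.
Legal moves for Black: none.
Not in check and no legal moves → stalemate.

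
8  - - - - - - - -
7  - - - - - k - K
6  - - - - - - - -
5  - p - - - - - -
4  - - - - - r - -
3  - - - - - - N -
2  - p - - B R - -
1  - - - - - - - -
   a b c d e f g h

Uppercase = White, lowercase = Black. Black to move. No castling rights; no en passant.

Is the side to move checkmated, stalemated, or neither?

neither

Black to move; black king on f7.
In check: no.
Legal moves for Black: Kf8, Ke8, Ke7, Kf6, Ke6, Rf6, Rf5, Rf3, Rxf2, b4, b1=Q+, b1=R, b1=B+, b1=N.
Black has 14 legal moves and is not in check → neither.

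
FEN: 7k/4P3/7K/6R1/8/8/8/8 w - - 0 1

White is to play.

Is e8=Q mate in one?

After e8=Q: black king on h8; in check: yes, from the white queen on e8.
King squares — g7: attacked by Rg5; h7: attacked by Kh6; g8: attacked by Rg5.
Black has no legal moves → checkmate.

yes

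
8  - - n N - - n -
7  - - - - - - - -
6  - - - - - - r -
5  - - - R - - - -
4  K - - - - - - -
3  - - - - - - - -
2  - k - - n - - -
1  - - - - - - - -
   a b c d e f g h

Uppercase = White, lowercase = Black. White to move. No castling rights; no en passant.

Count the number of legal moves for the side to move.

20

White to move; king on a4.
In check: no.
Legal moves: Nf7, Nb7, Ne6, Nc6, Rd7, Rd6, Rh5, Rg5, Rf5, Re5, Rc5, Rb5+, Ra5, Rd4, Rd3, Rd2+, Rd1, Kb5, Ka5, Kb4.
Count: 20.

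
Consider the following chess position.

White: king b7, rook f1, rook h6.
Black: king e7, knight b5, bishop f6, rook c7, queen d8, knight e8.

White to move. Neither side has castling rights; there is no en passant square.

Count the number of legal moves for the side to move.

White to move; king on b7.
In check: yes, from the black rook on c7.
Legal moves: Kb6, Ka6.
Count: 2.

2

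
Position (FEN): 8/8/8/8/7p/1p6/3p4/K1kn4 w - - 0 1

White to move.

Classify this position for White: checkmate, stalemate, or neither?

White to move; white king on a1.
In check: no.
King squares — b1: attacked by Kc1; a2: attacked by Pb3; b2: attacked by Kc1.
Legal moves for White: none.
Not in check and no legal moves → stalemate.

stalemate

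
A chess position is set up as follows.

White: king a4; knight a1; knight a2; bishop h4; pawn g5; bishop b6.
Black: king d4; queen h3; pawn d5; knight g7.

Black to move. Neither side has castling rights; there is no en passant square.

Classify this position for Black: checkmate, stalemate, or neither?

neither

Black to move; black king on d4.
In check: yes, from the white bishop on b6.
Legal moves for Black: Ke5, Ke4, Kc4, Kd3.
Black is in check but has 4 legal moves → neither.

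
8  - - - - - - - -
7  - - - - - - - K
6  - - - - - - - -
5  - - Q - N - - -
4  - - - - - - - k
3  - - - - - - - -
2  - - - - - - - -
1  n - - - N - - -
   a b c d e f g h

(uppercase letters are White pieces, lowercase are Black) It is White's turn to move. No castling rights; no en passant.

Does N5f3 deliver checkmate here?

After N5f3: black king on h4; in check: yes, from the white knight on f3.
Black has 3 legal replies: Kg4, Kh3, Kg3.
In check but a legal move exists → not checkmate.

no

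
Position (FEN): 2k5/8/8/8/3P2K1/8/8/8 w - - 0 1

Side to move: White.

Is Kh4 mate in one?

After Kh4: black king on c8; in check: no.
Black is not in check, so this cannot be checkmate.

no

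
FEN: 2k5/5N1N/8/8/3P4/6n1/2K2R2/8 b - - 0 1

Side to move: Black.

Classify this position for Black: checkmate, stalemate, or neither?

Black to move; black king on c8.
In check: no.
Legal moves for Black: Kb8, Kd7, Kc7, Kb7, Nh5, Nf5, Ne4, Ne2, Nh1, Nf1.
Black has 10 legal moves and is not in check → neither.

neither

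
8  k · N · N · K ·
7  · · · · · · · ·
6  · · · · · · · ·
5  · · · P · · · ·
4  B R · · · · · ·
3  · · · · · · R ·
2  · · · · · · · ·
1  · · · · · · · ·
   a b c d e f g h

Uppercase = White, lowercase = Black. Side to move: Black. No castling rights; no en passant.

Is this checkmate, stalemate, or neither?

Black to move; black king on a8.
In check: no.
King squares — a7: attacked by Nc8; b7: attacked by Rb4; b8: attacked by Rb4.
Legal moves for Black: none.
Not in check and no legal moves → stalemate.

stalemate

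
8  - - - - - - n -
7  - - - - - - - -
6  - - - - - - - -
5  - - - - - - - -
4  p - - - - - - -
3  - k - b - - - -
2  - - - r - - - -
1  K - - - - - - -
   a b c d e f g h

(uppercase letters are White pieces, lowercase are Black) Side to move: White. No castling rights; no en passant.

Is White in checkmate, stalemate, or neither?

White to move; white king on a1.
In check: no.
King squares — b1: attacked by Bd3; a2: attacked by Rd2; b2: attacked by Rd2.
Legal moves for White: none.
Not in check and no legal moves → stalemate.

stalemate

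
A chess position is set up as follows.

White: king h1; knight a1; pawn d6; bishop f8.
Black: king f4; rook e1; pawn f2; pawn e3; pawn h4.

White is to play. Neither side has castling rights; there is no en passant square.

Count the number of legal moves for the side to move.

2

White to move; king on h1.
In check: yes, from the black rook on e1.
Legal moves: Kh2, Kg2.
Count: 2.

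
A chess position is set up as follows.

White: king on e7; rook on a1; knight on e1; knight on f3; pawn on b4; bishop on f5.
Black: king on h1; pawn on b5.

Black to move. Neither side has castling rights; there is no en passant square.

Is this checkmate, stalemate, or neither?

Black to move; black king on h1.
In check: no.
King squares — g1: attacked by Nf3; g2: attacked by Ne1; h2: attacked by Nf3.
Legal moves for Black: none.
Not in check and no legal moves → stalemate.

stalemate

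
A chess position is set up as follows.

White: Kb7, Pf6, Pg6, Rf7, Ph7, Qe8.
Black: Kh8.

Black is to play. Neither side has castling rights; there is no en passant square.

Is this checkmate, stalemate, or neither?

checkmate

Black to move; black king on h8.
In check: yes, from the white queen on e8.
King squares — g7: attacked by Pf6; h7: attacked by Pg6; g8: attacked by Ph7.
Legal moves for Black: none.
In check with no legal moves → checkmate.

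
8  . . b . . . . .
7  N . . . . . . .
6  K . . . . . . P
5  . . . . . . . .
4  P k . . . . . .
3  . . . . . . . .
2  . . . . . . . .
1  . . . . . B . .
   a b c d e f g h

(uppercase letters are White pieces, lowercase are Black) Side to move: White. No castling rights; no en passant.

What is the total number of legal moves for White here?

White to move; king on a6.
In check: yes, from the black bishop on c8.
Legal moves: Kb6, Nxc8.
Count: 2.

2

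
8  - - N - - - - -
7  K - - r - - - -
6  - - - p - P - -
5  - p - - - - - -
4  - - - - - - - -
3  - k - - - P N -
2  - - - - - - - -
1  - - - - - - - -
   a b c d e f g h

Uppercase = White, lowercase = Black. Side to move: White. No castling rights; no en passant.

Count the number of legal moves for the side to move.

White to move; king on a7.
In check: yes, from the black rook on d7.
Legal moves: Kb8, Ka8, Kb6, Ka6.
Count: 4.

4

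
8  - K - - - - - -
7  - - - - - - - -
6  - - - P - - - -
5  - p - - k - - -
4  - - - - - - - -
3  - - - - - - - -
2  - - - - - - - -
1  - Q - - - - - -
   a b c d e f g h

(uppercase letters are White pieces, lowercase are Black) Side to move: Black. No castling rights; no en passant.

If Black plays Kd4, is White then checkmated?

no

After Kd4: white king on b8; in check: no.
White is not in check, so this cannot be checkmate.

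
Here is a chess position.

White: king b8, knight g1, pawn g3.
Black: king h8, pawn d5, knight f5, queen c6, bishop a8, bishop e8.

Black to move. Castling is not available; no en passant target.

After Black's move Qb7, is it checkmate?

After Qb7: white king on b8; in check: yes, from the black queen on b7.
King squares — a7: attacked by Qb7; b7: attacked by Ba8; c7: attacked by Qb7; a8: attacked by Qb7; c8: attacked by Qb7.
White has no legal moves → checkmate.

yes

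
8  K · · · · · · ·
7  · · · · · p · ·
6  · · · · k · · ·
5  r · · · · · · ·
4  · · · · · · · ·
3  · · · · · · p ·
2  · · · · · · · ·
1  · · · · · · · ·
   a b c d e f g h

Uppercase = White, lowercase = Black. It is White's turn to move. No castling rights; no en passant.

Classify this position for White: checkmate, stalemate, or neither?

White to move; white king on a8.
In check: yes, from the black rook on a5.
King squares — a7: attacked by Ra5; b7: available; b8: available.
Legal moves for White: Kb8, Kb7.
White is in check but has 2 legal moves → neither.

neither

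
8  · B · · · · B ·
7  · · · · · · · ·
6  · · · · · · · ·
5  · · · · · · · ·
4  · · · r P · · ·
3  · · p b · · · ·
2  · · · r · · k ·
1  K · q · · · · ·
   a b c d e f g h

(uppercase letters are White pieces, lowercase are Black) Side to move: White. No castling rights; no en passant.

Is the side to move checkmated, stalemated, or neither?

White to move; white king on a1.
In check: yes, from the black queen on c1.
King squares — b1: attacked by Qc1; a2: attacked by Rd2; b2: attacked by Qc1.
Legal moves for White: none.
In check with no legal moves → checkmate.

checkmate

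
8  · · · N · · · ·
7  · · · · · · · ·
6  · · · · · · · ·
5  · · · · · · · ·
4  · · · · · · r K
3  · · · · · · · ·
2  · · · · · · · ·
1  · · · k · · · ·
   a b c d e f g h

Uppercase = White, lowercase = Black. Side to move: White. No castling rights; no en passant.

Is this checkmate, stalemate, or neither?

White to move; white king on h4.
In check: yes, from the black rook on g4.
Legal moves for White: Kh5, Kxg4, Kh3.
White is in check but has 3 legal moves → neither.

neither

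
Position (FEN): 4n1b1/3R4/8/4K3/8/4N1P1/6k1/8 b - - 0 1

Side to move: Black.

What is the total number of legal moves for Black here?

Black to move; king on g2.
In check: yes, from the white knight on e3.
Legal moves: Kh3, Kxg3, Kf3, Kh2, Kf2, Kh1, Kg1.
Count: 7.

7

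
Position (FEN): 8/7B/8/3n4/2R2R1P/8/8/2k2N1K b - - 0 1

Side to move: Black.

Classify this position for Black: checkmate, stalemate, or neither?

Black to move; black king on c1.
In check: yes, from the white rook on c4.
King squares — b1: attacked by Bh7; d1: available; b2: available; c2: attacked by Rc4; d2: attacked by Nf1.
Legal moves for Black: Kb2, Kd1, Nc3.
Black is in check but has 3 legal moves → neither.

neither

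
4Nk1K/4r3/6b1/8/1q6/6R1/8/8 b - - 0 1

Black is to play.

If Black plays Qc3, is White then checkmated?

no

After Qc3: white king on h8; in check: yes, from the black queen on c3.
White has 3 legal replies: Ng7, Nf6, Rxc3.
In check but a legal move exists → not checkmate.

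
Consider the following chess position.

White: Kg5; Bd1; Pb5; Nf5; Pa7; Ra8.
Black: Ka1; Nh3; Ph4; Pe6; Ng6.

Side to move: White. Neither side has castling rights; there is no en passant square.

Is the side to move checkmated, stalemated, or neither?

White to move; white king on g5.
In check: yes, from the black knight on h3.
Legal moves for White: Kh6, Kxg6, Kf6, Kh5, Kg4.
White is in check but has 5 legal moves → neither.

neither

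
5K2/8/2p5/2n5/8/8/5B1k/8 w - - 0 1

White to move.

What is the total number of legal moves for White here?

12

White to move; king on f8.
In check: no.
Legal moves: Kg8, Ke8, Kg7, Kf7, Ke7, Bxc5, Bh4, Bd4, Bg3+, Be3, Bg1+, Be1.
Count: 12.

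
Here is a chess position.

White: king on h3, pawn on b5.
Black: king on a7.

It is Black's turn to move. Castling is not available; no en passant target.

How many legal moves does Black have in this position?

4

Black to move; king on a7.
In check: no.
Legal moves: Kb8, Ka8, Kb7, Kb6.
Count: 4.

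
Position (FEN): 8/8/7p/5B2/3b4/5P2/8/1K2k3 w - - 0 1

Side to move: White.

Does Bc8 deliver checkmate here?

After Bc8: black king on e1; in check: no.
Black is not in check, so this cannot be checkmate.

no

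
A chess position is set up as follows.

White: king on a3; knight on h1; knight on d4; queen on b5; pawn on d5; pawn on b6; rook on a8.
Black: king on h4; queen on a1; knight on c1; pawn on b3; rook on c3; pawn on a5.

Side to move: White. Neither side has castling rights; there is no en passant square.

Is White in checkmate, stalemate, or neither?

White to move; white king on a3.
In check: yes, from the black queen on a1.
King squares — a2: attacked by Qa1; b2: attacked by Qa1; b3: attacked by Nc1; a4: attacked by Qa1; b4: attacked by Pa5.
Legal moves for White: none.
In check with no legal moves → checkmate.

checkmate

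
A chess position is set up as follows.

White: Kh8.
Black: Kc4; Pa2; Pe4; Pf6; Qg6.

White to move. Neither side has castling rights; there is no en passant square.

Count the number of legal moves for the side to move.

0

White to move; king on h8.
In check: no.
Legal moves: none.
Count: 0.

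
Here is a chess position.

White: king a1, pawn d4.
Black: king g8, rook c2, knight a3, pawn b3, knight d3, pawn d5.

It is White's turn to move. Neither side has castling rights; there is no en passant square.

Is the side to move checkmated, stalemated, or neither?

White to move; white king on a1.
In check: no.
King squares — b1: attacked by Na3; a2: attacked by Rc2; b2: attacked by Rc2.
Legal moves for White: none.
Not in check and no legal moves → stalemate.

stalemate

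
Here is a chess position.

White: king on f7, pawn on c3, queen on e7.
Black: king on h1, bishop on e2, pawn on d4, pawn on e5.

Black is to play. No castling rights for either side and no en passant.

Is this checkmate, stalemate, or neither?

Black to move; black king on h1.
In check: no.
Legal moves for Black: Ba6, Bh5+, Bb5, Bg4, Bc4+, Bf3, Bd3, Bf1, Bd1, Kh2, Kg2, Kg1, dxc3, e4, d3.
Black has 15 legal moves and is not in check → neither.

neither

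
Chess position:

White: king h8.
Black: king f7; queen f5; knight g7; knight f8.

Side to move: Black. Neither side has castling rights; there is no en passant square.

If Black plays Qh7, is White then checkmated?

yes

After Qh7: white king on h8; in check: yes, from the black queen on h7.
King squares — g7: attacked by Kf7; h7: attacked by Nf8; g8: attacked by Kf7.
White has no legal moves → checkmate.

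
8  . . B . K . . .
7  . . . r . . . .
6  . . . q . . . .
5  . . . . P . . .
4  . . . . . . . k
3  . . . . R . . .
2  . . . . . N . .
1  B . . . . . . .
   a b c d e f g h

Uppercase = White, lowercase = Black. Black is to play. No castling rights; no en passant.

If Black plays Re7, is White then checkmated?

After Re7: white king on e8; in check: yes, from the black rook on e7.
White has 1 legal reply: Kf8.
In check but a legal move exists → not checkmate.

no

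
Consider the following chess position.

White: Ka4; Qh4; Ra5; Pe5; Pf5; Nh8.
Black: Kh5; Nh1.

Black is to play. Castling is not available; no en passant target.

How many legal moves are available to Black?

Black to move; king on h5.
In check: yes, from the white queen on h4.
Legal moves: Kxh4.
Count: 1.

1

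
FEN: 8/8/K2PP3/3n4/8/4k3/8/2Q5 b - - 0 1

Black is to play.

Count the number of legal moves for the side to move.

6

Black to move; king on e3.
In check: yes, from the white queen on c1.
Legal moves: Ke4, Kd4, Kf3, Kd3, Kf2, Ke2.
Count: 6.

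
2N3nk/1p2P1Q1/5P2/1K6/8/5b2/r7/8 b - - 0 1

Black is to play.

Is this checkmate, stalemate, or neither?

Black to move; black king on h8.
In check: yes, from the white queen on g7.
King squares — g7: attacked by Pf6; h7: attacked by Qg7; g8: own knight.
Legal moves for Black: none.
In check with no legal moves → checkmate.

checkmate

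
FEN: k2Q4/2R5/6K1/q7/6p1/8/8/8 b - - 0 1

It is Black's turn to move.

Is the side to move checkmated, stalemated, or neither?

checkmate

Black to move; black king on a8.
In check: yes, from the white queen on d8.
King squares — a7: attacked by Rc7; b7: attacked by Rc7; b8: attacked by Qd8.
Legal moves for Black: none.
In check with no legal moves → checkmate.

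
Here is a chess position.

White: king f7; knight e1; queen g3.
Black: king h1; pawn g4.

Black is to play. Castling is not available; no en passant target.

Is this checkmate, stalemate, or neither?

Black to move; black king on h1.
In check: no.
King squares — g1: attacked by Qg3; g2: attacked by Ne1; h2: attacked by Qg3.
Legal moves for Black: none.
Not in check and no legal moves → stalemate.

stalemate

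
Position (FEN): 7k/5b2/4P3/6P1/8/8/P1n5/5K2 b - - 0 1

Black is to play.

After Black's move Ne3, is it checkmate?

After Ne3: white king on f1; in check: yes, from the black knight on e3.
White has 4 legal replies: Kf2, Ke2, Kg1, Ke1.
In check but a legal move exists → not checkmate.

no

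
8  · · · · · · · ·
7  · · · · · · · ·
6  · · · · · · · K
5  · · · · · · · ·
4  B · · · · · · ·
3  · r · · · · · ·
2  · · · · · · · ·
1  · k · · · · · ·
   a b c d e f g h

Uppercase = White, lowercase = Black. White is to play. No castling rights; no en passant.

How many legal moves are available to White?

10

White to move; king on h6.
In check: no.
Legal moves: Kh7, Kg7, Kg6, Kh5, Kg5, Be8, Bd7, Bc6, Bb5, Bxb3.
Count: 10.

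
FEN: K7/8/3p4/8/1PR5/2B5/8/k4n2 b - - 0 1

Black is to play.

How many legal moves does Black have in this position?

Black to move; king on a1.
In check: yes, from the white bishop on c3.
Legal moves: Ka2, Kb1.
Count: 2.

2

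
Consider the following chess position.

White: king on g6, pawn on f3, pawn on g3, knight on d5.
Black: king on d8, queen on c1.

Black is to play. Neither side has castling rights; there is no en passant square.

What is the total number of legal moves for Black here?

Black to move; king on d8.
In check: no.
Legal moves: Ke8, Kc8, Kd7, Qc8, Qc7, Qh6+, Qc6+, Qg5+, Qc5, Qf4, Qc4, Qe3, Qc3, Qa3, Qd2, Qc2+, Qb2, Qh1, Qg1, Qf1, Qe1, Qd1, Qb1+, Qa1.
Count: 24.

24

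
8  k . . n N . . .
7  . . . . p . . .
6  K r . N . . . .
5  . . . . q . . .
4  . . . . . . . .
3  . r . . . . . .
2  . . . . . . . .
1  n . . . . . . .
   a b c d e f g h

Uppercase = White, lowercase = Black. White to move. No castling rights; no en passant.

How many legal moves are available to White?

White to move; king on a6.
In check: yes, from the black rook on b6.
Legal moves: none.
Count: 0.

0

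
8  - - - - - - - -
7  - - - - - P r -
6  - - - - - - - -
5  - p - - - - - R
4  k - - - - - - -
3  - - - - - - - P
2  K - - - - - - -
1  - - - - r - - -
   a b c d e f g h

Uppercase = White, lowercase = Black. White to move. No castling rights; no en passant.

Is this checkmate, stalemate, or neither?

White to move; white king on a2.
In check: no.
Legal moves for White: Rh8, Rh7, Rh6, Rg5, Rf5, Re5, Rd5, Rc5, Rxb5, Rh4+, Kb2, f8=Q, f8=R, f8=B, f8=N, h4.
White has 16 legal moves and is not in check → neither.

neither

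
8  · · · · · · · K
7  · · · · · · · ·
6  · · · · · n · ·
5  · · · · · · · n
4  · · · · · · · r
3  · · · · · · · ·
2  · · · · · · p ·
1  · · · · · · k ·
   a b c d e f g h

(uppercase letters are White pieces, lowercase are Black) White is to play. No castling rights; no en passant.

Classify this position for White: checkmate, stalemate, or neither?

White to move; white king on h8.
In check: no.
King squares — g7: attacked by Nh5; h7: attacked by Nf6; g8: attacked by Nf6.
Legal moves for White: none.
Not in check and no legal moves → stalemate.

stalemate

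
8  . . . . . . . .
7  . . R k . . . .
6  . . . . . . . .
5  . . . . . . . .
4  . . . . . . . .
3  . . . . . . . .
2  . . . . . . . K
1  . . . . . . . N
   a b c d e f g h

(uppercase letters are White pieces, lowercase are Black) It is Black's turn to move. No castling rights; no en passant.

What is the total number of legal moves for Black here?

5

Black to move; king on d7.
In check: yes, from the white rook on c7.
Legal moves: Ke8, Kd8, Kxc7, Ke6, Kd6.
Count: 5.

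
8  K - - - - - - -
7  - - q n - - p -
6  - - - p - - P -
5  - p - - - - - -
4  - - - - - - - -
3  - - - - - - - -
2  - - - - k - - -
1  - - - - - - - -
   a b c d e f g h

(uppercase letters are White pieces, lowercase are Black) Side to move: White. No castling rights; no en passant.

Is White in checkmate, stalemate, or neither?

White to move; white king on a8.
In check: no.
King squares — a7: attacked by Qc7; b7: attacked by Qc7; b8: attacked by Qc7.
Legal moves for White: none.
Not in check and no legal moves → stalemate.

stalemate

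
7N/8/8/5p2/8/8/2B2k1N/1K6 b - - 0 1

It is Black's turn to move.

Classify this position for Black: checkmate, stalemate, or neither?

Black to move; black king on f2.
In check: no.
Legal moves for Black: Kg3, Ke3, Kg2, Ke2, Kg1, Ke1, f4.
Black has 7 legal moves and is not in check → neither.

neither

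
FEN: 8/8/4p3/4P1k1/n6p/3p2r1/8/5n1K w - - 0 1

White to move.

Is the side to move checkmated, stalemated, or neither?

White to move; white king on h1.
In check: no.
King squares — g1: attacked by Rg3; g2: attacked by Rg3; h2: attacked by Nf1.
Legal moves for White: none.
Not in check and no legal moves → stalemate.

stalemate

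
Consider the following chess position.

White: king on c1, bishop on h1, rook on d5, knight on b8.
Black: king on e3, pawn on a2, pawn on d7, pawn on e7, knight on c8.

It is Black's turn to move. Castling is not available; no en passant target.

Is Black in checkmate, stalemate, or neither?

Black to move; black king on e3.
In check: no.
Legal moves for Black: Na7, Nd6, Nb6, Kf4, Kf2, Ke2, e6, d6, a1=Q+, a1=R+, a1=B, a1=N, e5.
Black has 13 legal moves and is not in check → neither.

neither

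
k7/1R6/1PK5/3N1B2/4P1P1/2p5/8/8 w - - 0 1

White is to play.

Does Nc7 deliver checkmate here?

After Nc7: black king on a8; in check: yes, from the white knight on c7.
King squares — a7: attacked by Pb6; b7: attacked by Kc6; b8: attacked by Rb7.
Black has no legal moves → checkmate.

yes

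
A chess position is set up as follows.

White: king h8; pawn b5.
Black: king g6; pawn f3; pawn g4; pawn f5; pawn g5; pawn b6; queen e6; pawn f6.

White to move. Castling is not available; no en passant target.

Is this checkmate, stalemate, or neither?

White to move; white king on h8.
In check: no.
King squares — g7: attacked by Kg6; h7: attacked by Kg6; g8: attacked by Qe6.
Legal moves for White: none.
Not in check and no legal moves → stalemate.

stalemate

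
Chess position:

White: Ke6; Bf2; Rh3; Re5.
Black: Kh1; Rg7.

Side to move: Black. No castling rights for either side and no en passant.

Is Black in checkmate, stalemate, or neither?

neither

Black to move; black king on h1.
In check: yes, from the white rook on h3.
Legal moves for Black: Kg2.
Black is in check but has 1 legal move → neither.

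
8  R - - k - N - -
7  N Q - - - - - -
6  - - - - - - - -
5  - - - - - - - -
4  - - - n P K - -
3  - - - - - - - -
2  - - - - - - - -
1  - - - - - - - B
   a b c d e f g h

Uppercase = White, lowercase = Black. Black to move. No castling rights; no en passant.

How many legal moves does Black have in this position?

0

Black to move; king on d8.
In check: yes, from the white rook on a8.
Legal moves: none.
Count: 0.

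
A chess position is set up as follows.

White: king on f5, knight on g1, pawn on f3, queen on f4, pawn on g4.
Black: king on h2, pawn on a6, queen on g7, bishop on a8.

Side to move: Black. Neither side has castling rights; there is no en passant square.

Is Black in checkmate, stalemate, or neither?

Black to move; black king on h2.
In check: yes, from the white queen on f4.
King squares — g1: available; h1: available; g2: available; g3: attacked by Qf4; h3: attacked by Ng1.
Legal moves for Black: Kg2, Kh1, Kxg1.
Black is in check but has 3 legal moves → neither.

neither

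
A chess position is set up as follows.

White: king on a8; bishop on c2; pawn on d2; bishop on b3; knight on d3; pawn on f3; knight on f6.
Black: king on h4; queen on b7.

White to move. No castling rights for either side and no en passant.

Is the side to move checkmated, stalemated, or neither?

neither

White to move; white king on a8.
In check: yes, from the black queen on b7.
King squares — a7: attacked by Qb7; b7: available; b8: attacked by Qb7.
Legal moves for White: Kxb7.
White is in check but has 1 legal move → neither.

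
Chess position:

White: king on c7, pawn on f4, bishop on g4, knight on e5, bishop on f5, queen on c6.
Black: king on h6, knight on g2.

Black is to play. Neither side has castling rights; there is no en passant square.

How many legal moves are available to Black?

Black to move; king on h6.
In check: yes, from the white queen on c6.
Legal moves: Kg7.
Count: 1.

1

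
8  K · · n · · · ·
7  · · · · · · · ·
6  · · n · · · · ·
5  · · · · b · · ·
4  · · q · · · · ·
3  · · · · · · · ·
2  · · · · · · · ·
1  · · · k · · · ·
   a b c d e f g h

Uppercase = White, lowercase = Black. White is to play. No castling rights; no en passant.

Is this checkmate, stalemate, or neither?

White to move; white king on a8.
In check: no.
King squares — a7: attacked by Nc6; b7: attacked by Nd8; b8: attacked by Be5.
Legal moves for White: none.
Not in check and no legal moves → stalemate.

stalemate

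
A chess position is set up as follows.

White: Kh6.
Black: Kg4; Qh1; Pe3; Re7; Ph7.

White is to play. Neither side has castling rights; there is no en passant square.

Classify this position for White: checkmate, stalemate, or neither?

checkmate

White to move; white king on h6.
In check: yes, from the black queen on h1.
King squares — g5: attacked by Kg4; h5: attacked by Qh1; g6: attacked by Ph7; g7: attacked by Re7; h7: attacked by Qh1.
Legal moves for White: none.
In check with no legal moves → checkmate.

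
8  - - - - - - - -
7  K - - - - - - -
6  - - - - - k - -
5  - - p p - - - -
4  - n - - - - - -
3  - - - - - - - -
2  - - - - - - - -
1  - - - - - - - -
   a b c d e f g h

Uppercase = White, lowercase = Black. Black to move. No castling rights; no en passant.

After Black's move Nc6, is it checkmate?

After Nc6: white king on a7; in check: yes, from the black knight on c6.
White has 4 legal replies: Ka8, Kb7, Kb6, Ka6.
In check but a legal move exists → not checkmate.

no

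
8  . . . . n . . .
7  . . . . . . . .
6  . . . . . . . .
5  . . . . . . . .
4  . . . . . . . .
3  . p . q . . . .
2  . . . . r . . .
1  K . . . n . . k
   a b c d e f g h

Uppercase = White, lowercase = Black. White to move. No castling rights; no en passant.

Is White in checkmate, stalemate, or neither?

White to move; white king on a1.
In check: no.
King squares — b1: attacked by Qd3; a2: attacked by Re2; b2: attacked by Re2.
Legal moves for White: none.
Not in check and no legal moves → stalemate.

stalemate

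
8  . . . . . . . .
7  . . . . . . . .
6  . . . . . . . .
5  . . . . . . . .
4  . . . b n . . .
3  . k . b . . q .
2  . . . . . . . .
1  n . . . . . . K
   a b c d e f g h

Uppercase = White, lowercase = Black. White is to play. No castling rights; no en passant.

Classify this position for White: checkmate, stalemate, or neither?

stalemate

White to move; white king on h1.
In check: no.
King squares — g1: attacked by Qg3; g2: attacked by Qg3; h2: attacked by Qg3.
Legal moves for White: none.
Not in check and no legal moves → stalemate.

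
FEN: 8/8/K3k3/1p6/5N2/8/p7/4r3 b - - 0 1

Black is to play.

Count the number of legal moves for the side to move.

7

Black to move; king on e6.
In check: yes, from the white knight on f4.
Legal moves: Kf7, Ke7, Kd7, Kf6, Kd6, Kf5, Ke5.
Count: 7.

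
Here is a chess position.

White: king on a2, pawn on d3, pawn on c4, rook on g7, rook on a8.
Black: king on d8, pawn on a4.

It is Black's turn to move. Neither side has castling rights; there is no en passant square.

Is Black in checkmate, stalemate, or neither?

checkmate

Black to move; black king on d8.
In check: yes, from the white rook on a8.
King squares — c7: attacked by Rg7; d7: attacked by Rg7; e7: attacked by Rg7; c8: attacked by Ra8; e8: attacked by Ra8.
Legal moves for Black: none.
In check with no legal moves → checkmate.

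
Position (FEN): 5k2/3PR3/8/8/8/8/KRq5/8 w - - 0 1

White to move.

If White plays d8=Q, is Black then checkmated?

After d8=Q: black king on f8; in check: yes, from the white queen on d8.
King squares — e7: attacked by Qd8; f7: attacked by Re7; g7: attacked by Re7; e8: attacked by Re7; g8: attacked by Qd8.
Black has no legal moves → checkmate.

yes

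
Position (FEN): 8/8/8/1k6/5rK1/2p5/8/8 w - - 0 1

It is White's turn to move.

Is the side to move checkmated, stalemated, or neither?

White to move; white king on g4.
In check: yes, from the black rook on f4.
King squares — f3: attacked by Rf4; g3: available; h3: available; f4: available; h4: attacked by Rf4; f5: attacked by Rf4; g5: available; h5: available.
Legal moves for White: Kh5, Kg5, Kxf4, Kh3, Kg3.
White is in check but has 5 legal moves → neither.

neither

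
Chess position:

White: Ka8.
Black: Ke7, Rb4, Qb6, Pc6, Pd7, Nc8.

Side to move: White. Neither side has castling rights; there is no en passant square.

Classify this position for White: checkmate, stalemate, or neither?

White to move; white king on a8.
In check: no.
King squares — a7: attacked by Qb6; b7: attacked by Qb6; b8: attacked by Qb6.
Legal moves for White: none.
Not in check and no legal moves → stalemate.

stalemate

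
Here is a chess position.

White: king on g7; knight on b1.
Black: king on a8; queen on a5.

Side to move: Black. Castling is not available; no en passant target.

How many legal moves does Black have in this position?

23

Black to move; king on a8.
In check: no.
Legal moves: Kb8, Kb7, Ka7, Qd8, Qc7+, Qa7+, Qb6, Qa6, Qh5, Qg5+, Qf5, Qe5+, Qd5, Qc5, Qb5, Qb4, Qa4, Qc3+, Qa3, Qd2, Qa2, Qe1, Qa1+.
Count: 23.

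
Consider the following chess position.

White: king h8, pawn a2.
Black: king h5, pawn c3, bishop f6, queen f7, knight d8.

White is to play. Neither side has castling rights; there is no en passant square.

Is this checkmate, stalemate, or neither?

White to move; white king on h8.
In check: yes, from the black bishop on f6.
King squares — g7: attacked by Bf6; h7: attacked by Qf7; g8: attacked by Qf7.
Legal moves for White: none.
In check with no legal moves → checkmate.

checkmate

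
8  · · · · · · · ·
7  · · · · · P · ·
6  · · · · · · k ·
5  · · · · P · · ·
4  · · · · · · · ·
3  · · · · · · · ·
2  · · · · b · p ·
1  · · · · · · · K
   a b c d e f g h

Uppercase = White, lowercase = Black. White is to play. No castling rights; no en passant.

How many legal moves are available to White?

White to move; king on h1.
In check: yes, from the black pawn on g2.
Legal moves: Kh2, Kxg2, Kg1.
Count: 3.

3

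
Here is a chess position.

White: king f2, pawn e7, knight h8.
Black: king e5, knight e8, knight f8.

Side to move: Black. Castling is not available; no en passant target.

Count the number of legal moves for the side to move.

16

Black to move; king on e5.
In check: no.
Legal moves: Nh7, Nd7, Ng6, Ne6, Ng7, Nc7, Nf6, Nd6, Kf6, Ke6, Kd6, Kf5, Kd5, Kf4, Ke4, Kd4.
Count: 16.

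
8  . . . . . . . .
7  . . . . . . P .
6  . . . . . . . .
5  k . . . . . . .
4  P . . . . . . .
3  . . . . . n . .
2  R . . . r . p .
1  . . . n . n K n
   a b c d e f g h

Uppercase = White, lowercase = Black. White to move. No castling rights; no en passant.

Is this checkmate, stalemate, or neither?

White to move; white king on g1.
In check: yes, from the black knight on f3.
King squares — f1: attacked by Pg2; h1: attacked by Pg2; f2: attacked by Nd1; g2: attacked by Re2; h2: attacked by Nf1.
Legal moves for White: none.
In check with no legal moves → checkmate.

checkmate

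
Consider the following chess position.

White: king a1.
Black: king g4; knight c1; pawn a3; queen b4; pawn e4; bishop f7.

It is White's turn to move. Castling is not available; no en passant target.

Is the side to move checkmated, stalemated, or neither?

White to move; white king on a1.
In check: no.
King squares — b1: attacked by Qb4; a2: attacked by Nc1; b2: attacked by Pa3.
Legal moves for White: none.
Not in check and no legal moves → stalemate.

stalemate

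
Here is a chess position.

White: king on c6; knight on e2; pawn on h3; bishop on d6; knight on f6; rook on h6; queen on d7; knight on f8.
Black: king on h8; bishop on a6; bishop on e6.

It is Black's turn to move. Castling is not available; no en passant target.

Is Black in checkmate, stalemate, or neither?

checkmate

Black to move; black king on h8.
In check: yes, from the white rook on h6.
King squares — g7: attacked by Qd7; h7: attacked by Nf6; g8: attacked by Nf6.
Legal moves for Black: none.
In check with no legal moves → checkmate.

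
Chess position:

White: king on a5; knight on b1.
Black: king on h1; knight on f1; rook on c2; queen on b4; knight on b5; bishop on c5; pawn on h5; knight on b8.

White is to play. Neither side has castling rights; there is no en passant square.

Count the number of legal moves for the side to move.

0

White to move; king on a5.
In check: yes, from the black queen on b4.
Legal moves: none.
Count: 0.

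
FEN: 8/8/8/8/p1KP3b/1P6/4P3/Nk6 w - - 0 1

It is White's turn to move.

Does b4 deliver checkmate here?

After b4: black king on b1; in check: no.
Black is not in check, so this cannot be checkmate.

no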